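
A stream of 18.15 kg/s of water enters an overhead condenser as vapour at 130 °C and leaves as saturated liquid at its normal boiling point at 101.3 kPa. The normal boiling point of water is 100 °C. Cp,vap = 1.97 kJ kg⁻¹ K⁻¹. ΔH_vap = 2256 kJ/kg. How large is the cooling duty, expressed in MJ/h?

vapour 130→100 °C: -59.1 kJ/kg
condensation at 100 °C: -2256 kJ/kg
Δh = -59.1 + -2256 = -2315.1 kJ/kg
Q = ṁ·Δh = 18.15 kg/s × -2315.1 kJ/kg = -42019 kJ/s
|Q| = 42019 kW = 151270 MJ/h

Q_c = 151000 MJ/h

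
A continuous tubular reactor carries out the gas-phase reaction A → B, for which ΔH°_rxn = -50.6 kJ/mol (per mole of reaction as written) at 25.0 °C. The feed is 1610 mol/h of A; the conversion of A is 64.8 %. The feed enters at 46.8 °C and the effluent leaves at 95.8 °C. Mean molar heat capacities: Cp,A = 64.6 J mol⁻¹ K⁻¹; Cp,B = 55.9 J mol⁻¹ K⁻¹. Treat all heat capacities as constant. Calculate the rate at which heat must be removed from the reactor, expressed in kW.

Q_out = 13.4 kW

Extent of reaction ξ = 0.648 × 1610 = 1043.3 mol/h
Reaction term: ξ·ΔH°_rxn = 1043.3 × -50.6 = -52790 kJ/h
Sensible, feed 46.8→25 °C: -2267.3 kJ/h
Outlet flows (mol/h): A 566.72, B 1043.3
Sensible, products 25→95.8 °C: 6721 kJ/h
Q = ΔH = -48336 kJ/h = -13.427 kW
Heat removed = 13.427 kW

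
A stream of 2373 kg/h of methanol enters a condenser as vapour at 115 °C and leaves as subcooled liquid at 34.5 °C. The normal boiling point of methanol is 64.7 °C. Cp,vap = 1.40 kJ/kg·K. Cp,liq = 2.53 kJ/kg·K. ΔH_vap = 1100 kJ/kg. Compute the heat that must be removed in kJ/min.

Q_c = 49300 kJ/min

vapour 115→64.7 °C: -70.42 kJ/kg
condensation at 64.7 °C: -1100 kJ/kg
liquid 64.7→34.5 °C: -76.406 kJ/kg
Δh = -70.42 + -1100 + -76.406 = -1246.8 kJ/kg
Q = ṁ·Δh = 2373 kg/h × -1246.8 kJ/kg = -2.9587e+06 kJ/h
|Q| = 821.87 kW = 49312 kJ/min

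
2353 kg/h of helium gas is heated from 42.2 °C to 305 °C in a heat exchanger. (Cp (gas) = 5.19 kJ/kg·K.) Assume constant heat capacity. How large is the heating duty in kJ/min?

Q = 53500 kJ/min

Q = ṁ·Cp·ΔT = 2353 × 5.19 × (305 − 42.2) = 3.2093e+06 kJ/h
Converting: 3.2093e+06 / 3600 s = 891.48 kW
Heating duty = 53489 kJ/min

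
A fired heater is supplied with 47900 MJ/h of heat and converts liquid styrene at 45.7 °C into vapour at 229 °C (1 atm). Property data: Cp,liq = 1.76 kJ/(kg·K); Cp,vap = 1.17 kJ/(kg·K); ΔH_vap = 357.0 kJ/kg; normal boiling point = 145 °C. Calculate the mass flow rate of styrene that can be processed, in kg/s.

ṁ = 21.1 kg/s

Δh = 1.76×(145−45.7) + 357.0 + 1.17×(229−145) = 630.05 kJ/kg
Q = 47900 MJ/h = 13306 kJ/s = 13306 kJ/s
ṁ = Q/Δh = 13306 / 630.05 = 21.118 kg/s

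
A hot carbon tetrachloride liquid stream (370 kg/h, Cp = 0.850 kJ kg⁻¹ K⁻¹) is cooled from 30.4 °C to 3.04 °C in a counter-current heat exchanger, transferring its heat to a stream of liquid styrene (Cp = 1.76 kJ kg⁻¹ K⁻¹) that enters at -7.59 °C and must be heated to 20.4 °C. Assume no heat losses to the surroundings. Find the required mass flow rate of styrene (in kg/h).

Heat released by hot stream: Q = 370 × 0.850 × (30.4 − 3.04) = 8604.7 kJ/h
Energy balance on cold side (adiabatic exchanger): Q = ṁ_c·Cp_c·(T_c,out − T_c,in)
ṁ_c = 8604.7 / [1.76 × (20.4 − -7.59)] = 174.67 kg/h

ṁ_c = 175 kg/h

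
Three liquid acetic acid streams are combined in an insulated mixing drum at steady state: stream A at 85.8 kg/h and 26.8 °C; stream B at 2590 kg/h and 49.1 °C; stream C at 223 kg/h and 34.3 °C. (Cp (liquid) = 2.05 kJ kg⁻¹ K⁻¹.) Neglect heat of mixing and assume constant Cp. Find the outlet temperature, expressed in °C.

No heat crosses the boundary, so H_out = H_in.
Σ ṁᵢCp,ᵢTᵢ = 85.8×2.05×26.8 + 2590×2.05×49.1 + 223×2.05×34.3 = 281090
Σ ṁᵢCp,ᵢ = 85.8×2.05 + 2590×2.05 + 223×2.05 = 5942.5
T_out = 281090 / 5942.5 = 47.301 °C

T_out = 47.3 °C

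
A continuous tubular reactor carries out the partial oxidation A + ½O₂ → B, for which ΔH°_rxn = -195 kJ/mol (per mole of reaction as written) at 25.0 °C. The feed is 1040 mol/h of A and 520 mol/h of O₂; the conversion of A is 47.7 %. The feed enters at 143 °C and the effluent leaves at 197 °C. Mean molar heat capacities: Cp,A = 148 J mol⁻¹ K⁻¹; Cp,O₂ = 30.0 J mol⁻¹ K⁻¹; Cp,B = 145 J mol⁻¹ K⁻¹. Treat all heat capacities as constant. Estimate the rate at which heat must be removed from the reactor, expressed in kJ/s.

Q_out = 24.8 kJ/s

Extent of reaction ξ = 0.477 × 1040 = 496.08 mol/h
Reaction term: ξ·ΔH°_rxn = 496.08 × -195 = -96736 kJ/h
Sensible, feed 143→25 °C: -20003 kJ/h
Outlet flows (mol/h): A 543.92, O₂ 271.96, B 496.08
Sensible, products 25→197 °C: 27622 kJ/h
Q = ΔH = -89117 kJ/h = -24.755 kW
Heat removed = 24.755 kJ/s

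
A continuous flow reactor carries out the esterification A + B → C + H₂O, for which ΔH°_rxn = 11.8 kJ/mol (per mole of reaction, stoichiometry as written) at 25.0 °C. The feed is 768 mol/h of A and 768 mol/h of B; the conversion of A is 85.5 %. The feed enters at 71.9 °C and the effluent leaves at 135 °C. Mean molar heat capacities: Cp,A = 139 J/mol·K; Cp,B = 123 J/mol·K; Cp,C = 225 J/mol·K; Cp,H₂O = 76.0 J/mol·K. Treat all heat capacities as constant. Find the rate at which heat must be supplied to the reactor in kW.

Extent of reaction ξ = 0.855 × 768 = 656.64 mol/h
Reaction term: ξ·ΔH°_rxn = 656.64 × 11.8 = 7748.4 kJ/h
Sensible, feed 71.9→25 °C: -9437 kJ/h
Outlet flows (mol/h): A 111.36, B 111.36, C 656.64, H₂O 656.64
Sensible, products 25→135 °C: 24951 kJ/h
Q = ΔH = 23262 kJ/h = 6.4617 kW
Heat supplied = 6.4617 kW

Q_in = 6.46 kW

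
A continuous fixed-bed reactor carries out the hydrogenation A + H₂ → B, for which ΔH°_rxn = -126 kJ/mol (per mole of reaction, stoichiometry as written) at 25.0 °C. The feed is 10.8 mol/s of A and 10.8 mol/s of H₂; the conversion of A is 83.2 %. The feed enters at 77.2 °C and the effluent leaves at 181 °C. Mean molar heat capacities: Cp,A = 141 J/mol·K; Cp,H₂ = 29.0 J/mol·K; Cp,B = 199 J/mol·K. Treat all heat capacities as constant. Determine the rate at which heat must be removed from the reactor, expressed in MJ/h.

Q_out = 3240 MJ/h

Extent of reaction ξ = 0.832 × 10.8 = 8.9856 mol/s
Reaction term: ξ·ΔH°_rxn = 8.9856 × -126 = -1132.2 kJ/s
Sensible, feed 77.2→25 °C: -95.839 kJ/s
Outlet flows (mol/s): A 1.8144, H₂ 1.8144, B 8.9856
Sensible, products 25→181 °C: 327.07 kJ/s
Q = ΔH = -900.96 kJ/s = -900.96 kW
Heat removed = 3243.4 MJ/h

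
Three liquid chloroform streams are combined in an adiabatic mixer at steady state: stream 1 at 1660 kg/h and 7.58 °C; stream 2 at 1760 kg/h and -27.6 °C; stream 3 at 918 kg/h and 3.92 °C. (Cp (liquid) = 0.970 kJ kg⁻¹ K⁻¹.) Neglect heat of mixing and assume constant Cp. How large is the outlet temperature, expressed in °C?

Energy balance with Q = 0: Σ ṁᵢCp,ᵢ(T_out − Tᵢ) = 0
Σ ṁᵢCp,ᵢTᵢ = 1660×0.970×7.58 + 1760×0.970×-27.6 + 918×0.970×3.92 = -31423
Σ ṁᵢCp,ᵢ = 1660×0.970 + 1760×0.970 + 918×0.970 = 4207.9
T_out = -31423 / 4207.9 = -7.4676 °C

T_out = -7.47 °C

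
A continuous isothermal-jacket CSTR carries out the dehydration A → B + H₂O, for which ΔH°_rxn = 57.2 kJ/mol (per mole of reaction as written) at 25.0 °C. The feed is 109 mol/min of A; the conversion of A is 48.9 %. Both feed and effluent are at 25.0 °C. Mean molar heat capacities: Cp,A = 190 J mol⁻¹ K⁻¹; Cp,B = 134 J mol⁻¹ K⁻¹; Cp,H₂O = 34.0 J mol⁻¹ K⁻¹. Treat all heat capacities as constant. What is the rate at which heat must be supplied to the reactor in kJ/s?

Q_in = 50.8 kJ/s

Extent of reaction ξ = 0.489 × 109 = 53.301 mol/min
Reaction term: ξ·ΔH°_rxn = 53.301 × 57.2 = 3048.8 kJ/min
Q = ΔH = 3048.8 kJ/min = 50.814 kW
Heat supplied = 50.814 kJ/s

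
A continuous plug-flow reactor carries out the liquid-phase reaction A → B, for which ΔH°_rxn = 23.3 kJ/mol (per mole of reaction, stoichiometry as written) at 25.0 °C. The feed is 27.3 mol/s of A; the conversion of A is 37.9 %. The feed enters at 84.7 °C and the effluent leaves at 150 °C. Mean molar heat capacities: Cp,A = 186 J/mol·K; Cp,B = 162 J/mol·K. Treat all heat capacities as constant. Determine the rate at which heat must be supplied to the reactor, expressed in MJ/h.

Q_in = 1950 MJ/h

Extent of reaction ξ = 0.379 × 27.3 = 10.347 mol/s
Reaction term: ξ·ΔH°_rxn = 10.347 × 23.3 = 241.08 kJ/s
Sensible, feed 84.7→25 °C: -303.14 kJ/s
Outlet flows (mol/s): A 16.953, B 10.347
Sensible, products 25→150 °C: 603.68 kJ/s
Q = ΔH = 541.62 kJ/s = 541.62 kW
Heat supplied = 1949.8 MJ/h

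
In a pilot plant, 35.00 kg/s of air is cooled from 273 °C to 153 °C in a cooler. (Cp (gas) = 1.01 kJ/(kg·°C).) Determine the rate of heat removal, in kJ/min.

Q = ṁ·Cp·ΔT = 35.00 × 1.01 × (153 − 273) = -4242 kJ/s
Cooling duty = 254520 kJ/min

Q_c = 255000 kJ/min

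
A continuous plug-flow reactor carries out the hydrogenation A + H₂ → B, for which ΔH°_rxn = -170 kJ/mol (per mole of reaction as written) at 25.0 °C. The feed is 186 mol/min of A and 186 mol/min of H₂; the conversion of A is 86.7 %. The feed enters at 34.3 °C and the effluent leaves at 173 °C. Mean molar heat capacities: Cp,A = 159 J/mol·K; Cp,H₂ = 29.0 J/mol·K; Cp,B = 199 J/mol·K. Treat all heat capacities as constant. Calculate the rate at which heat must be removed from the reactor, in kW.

Extent of reaction ξ = 0.867 × 186 = 161.26 mol/min
Reaction term: ξ·ΔH°_rxn = 161.26 × -170 = -27415 kJ/min
Sensible, feed 34.3→25 °C: -325.2 kJ/min
Outlet flows (mol/min): A 24.738, H₂ 24.738, B 161.26
Sensible, products 25→173 °C: 5437.8 kJ/min
Q = ΔH = -22302 kJ/min = -371.7 kW
Heat removed = 371.7 kW

Q_out = 372 kW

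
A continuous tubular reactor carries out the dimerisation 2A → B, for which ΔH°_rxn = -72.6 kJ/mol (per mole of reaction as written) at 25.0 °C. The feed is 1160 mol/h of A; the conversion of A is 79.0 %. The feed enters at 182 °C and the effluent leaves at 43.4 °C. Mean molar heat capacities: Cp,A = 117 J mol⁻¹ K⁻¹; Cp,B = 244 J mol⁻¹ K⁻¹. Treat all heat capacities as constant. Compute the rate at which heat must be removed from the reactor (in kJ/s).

Extent of reaction ξ = 0.790 × 1160 / 2 = 458.2 mol/h
Reaction term: ξ·ΔH°_rxn = 458.2 × -72.6 = -33265 kJ/h
Sensible, feed 182→25 °C: -21308 kJ/h
Outlet flows (mol/h): A 243.6, B 458.2
Sensible, products 25→43.4 °C: 2581.6 kJ/h
Q = ΔH = -51992 kJ/h = -14.442 kW
Heat removed = 14.442 kJ/s

Q_out = 14.4 kJ/s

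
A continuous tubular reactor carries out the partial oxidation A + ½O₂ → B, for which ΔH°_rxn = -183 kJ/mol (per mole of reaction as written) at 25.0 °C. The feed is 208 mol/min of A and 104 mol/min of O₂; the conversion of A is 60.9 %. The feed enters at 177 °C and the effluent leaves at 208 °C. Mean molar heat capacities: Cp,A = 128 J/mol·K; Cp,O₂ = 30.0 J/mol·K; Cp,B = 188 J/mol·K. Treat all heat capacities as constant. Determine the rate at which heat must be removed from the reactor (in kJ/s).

Extent of reaction ξ = 0.609 × 208 = 126.67 mol/min
Reaction term: ξ·ΔH°_rxn = 126.67 × -183 = -23181 kJ/min
Sensible, feed 177→25 °C: -4521.1 kJ/min
Outlet flows (mol/min): A 81.328, O₂ 40.664, B 126.67
Sensible, products 25→208 °C: 6486.3 kJ/min
Q = ΔH = -21216 kJ/min = -353.6 kW
Heat removed = 353.6 kJ/s

Q_out = 354 kJ/s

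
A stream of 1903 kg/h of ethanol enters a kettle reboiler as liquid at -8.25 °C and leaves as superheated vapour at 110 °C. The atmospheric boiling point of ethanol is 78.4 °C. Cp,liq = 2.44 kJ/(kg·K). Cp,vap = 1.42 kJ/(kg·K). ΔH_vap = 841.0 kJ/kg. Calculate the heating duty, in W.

Q = 580000 W

liquid -8.25→78.4 °C: 211.43 kJ/kg
vaporisation at 78.4 °C: 841 kJ/kg
vapour 78.4→110 °C: 44.872 kJ/kg
Δh = 211.43 + 841 + 44.872 = 1097.3 kJ/kg
Q = ṁ·Δh = 1903 kg/h × 1097.3 kJ/kg = 2.0882e+06 kJ/h
|Q| = 580.04 kW = 580040 W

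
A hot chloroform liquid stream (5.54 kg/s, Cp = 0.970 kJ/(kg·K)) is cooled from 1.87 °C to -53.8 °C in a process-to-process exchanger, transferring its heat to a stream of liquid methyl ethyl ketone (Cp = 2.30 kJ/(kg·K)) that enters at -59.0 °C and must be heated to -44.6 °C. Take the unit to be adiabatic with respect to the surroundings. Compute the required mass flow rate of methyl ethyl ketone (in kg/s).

Heat released by hot stream: Q = 5.54 × 0.970 × (1.87 − -53.8) = 299.16 kJ/s
Energy balance on cold side (adiabatic exchanger): Q = ṁ_c·Cp_c·(T_c,out − T_c,in)
ṁ_c = 299.16 / [2.30 × (-44.6 − -59.0)] = 9.0326 kg/s

ṁ_c = 9.03 kg/s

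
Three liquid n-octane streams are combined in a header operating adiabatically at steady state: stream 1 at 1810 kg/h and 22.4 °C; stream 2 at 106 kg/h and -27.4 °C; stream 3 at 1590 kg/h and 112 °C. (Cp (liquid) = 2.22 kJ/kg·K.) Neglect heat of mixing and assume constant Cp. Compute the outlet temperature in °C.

T_out = 61.5 °C

No heat crosses the boundary, so H_out = H_in.
T_out = Σ ṁᵢCp,ᵢTᵢ / Σ ṁᵢCp,ᵢ
      = 478900 / 7783.3 = 61.529 °C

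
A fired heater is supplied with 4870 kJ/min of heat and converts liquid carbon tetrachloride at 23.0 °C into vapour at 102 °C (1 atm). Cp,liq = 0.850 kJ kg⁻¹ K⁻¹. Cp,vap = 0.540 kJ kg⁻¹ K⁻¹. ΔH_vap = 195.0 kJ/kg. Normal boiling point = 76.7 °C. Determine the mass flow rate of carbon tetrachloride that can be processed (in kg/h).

Δh = 0.850×(76.7−23.0) + 195.0 + 0.540×(102−76.7) = 254.31 kJ/kg
Q = 4870 kJ/min = 81.167 kJ/s = 292200 kJ/h
ṁ = Q/Δh = 292200 / 254.31 = 1149 kg/h

ṁ = 1150 kg/h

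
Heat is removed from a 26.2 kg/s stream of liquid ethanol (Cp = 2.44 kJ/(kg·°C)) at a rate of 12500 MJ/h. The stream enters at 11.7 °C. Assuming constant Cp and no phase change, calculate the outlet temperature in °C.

Q = 12500 MJ/h = 3472.2 kJ/s
ΔT = Q/(ṁ·Cp) = 3472.2/(26.2×2.44) = 54.315 K
T_out = 11.7 − 54.315 = -42.615 °C

T_out = -42.6 °C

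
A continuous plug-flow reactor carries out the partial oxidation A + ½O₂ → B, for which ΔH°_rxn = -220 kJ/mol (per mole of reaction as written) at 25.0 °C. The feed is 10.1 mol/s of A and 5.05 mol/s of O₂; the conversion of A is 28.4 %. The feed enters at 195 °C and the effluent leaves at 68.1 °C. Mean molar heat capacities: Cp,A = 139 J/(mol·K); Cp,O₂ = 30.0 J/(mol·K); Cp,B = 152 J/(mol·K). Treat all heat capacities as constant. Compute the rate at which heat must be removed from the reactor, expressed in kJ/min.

Extent of reaction ξ = 0.284 × 10.1 = 2.8684 mol/s
Reaction term: ξ·ΔH°_rxn = 2.8684 × -220 = -631.05 kJ/s
Sensible, feed 195→25 °C: -264.42 kJ/s
Outlet flows (mol/s): A 7.2316, O₂ 3.6158, B 2.8684
Sensible, products 25→68.1 °C: 66.79 kJ/s
Q = ΔH = -828.68 kJ/s = -828.68 kW
Heat removed = 49721 kJ/min

Q_out = 49700 kJ/min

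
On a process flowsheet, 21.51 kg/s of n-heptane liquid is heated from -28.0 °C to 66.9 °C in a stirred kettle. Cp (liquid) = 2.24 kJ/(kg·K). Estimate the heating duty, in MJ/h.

Q = ṁ·Cp·ΔT = 21.51 × 2.24 × (66.9 − -28.0) = 4572.5 kJ/s
Heating duty = 16461 MJ/h

Q = 16500 MJ/h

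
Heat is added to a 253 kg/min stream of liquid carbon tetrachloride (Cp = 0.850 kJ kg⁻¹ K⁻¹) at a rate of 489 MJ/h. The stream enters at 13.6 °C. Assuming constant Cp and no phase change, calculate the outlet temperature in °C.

Q = 489 MJ/h = 8150 kJ/min
ΔT = Q/(ṁ·Cp) = 8150/(253×0.850) = 37.898 K
T_out = 13.6 + 37.898 = 51.498 °C

T_out = 51.5 °C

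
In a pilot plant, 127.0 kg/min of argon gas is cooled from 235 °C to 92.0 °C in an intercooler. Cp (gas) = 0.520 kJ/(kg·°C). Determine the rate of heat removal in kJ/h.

Q_c = 567000 kJ/h

Q = ṁ·Cp·ΔT = 127.0 × 0.520 × (92.0 − 235) = -9443.7 kJ/min
Converting: 9443.7 / 60 s = 157.4 kW
Cooling duty = 566620 kJ/h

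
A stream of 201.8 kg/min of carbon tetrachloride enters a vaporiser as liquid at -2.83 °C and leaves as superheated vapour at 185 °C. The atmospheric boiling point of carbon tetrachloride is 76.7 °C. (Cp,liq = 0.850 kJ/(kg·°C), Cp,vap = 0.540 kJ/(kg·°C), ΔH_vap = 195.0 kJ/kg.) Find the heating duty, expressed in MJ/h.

liquid -2.83→76.7 °C: 67.6 kJ/kg
vaporisation at 76.7 °C: 195 kJ/kg
vapour 76.7→185 °C: 58.482 kJ/kg
Δh = 67.6 + 195 + 58.482 = 321.08 kJ/kg
Q = ṁ·Δh = 201.8 kg/min × 321.08 kJ/kg = 64794 kJ/min
|Q| = 1079.9 kW = 3887.7 MJ/h

Q = 3890 MJ/h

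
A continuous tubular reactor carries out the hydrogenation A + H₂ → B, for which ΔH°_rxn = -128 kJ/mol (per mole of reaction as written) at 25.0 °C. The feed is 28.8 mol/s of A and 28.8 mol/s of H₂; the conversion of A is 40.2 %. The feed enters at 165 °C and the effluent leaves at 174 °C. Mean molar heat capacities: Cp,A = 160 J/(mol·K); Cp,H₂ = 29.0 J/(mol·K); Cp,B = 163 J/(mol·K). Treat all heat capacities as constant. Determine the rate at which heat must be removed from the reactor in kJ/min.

Extent of reaction ξ = 0.402 × 28.8 = 11.578 mol/s
Reaction term: ξ·ΔH°_rxn = 11.578 × -128 = -1481.9 kJ/s
Sensible, feed 165→25 °C: -762.05 kJ/s
Outlet flows (mol/s): A 17.222, H₂ 17.222, B 11.578
Sensible, products 25→174 °C: 766.19 kJ/s
Q = ΔH = -1477.8 kJ/s = -1477.8 kW
Heat removed = 88668 kJ/min

Q_out = 88700 kJ/min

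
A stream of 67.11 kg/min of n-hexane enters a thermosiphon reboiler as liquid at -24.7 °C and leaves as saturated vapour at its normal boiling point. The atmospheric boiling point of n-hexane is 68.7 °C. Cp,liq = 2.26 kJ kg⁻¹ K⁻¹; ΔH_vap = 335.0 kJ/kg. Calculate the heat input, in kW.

liquid -24.7→68.7 °C: 211.08 kJ/kg
vaporisation at 68.7 °C: 335 kJ/kg
Δh = 211.08 + 335 = 546.08 kJ/kg
Q = ṁ·Δh = 67.11 kg/min × 546.08 kJ/kg = 36648 kJ/min
|Q| = 610.79 kW

Q = 611 kW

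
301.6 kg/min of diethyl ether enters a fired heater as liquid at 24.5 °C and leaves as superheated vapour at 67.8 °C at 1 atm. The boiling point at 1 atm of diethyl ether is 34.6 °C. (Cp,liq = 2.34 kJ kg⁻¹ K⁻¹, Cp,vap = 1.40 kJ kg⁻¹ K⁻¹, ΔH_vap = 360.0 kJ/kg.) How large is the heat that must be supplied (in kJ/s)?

liquid 24.5→34.6 °C: 23.634 kJ/kg
vaporisation at 34.6 °C: 360 kJ/kg
vapour 34.6→67.8 °C: 46.48 kJ/kg
Δh = 23.634 + 360 + 46.48 = 430.11 kJ/kg
Q = ṁ·Δh = 301.6 kg/min × 430.11 kJ/kg = 129720 kJ/min
|Q| = 2162 kW

Q = 2160 kJ/s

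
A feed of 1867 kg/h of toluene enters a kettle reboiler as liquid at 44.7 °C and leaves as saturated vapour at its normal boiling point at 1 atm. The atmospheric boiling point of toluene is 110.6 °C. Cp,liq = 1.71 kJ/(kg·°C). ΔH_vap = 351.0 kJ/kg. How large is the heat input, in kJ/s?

liquid 44.7→110.6 °C: 112.69 kJ/kg
vaporisation at 110.6 °C: 351 kJ/kg
Δh = 112.69 + 351 = 463.69 kJ/kg
Q = ṁ·Δh = 1867 kg/h × 463.69 kJ/kg = 865710 kJ/h
|Q| = 240.47 kW

Q = 240 kJ/s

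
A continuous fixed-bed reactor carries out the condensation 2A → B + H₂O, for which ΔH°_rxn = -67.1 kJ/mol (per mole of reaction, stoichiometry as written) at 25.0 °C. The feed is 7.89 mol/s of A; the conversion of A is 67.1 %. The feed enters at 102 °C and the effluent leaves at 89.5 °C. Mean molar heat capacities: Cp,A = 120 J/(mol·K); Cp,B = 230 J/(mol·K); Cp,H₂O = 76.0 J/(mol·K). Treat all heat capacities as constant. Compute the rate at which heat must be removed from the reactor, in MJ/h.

Extent of reaction ξ = 0.671 × 7.89 / 2 = 2.6471 mol/s
Reaction term: ξ·ΔH°_rxn = 2.6471 × -67.1 = -177.62 kJ/s
Sensible, feed 102→25 °C: -72.904 kJ/s
Outlet flows (mol/s): A 2.5958, B 2.6471, H₂O 2.6471
Sensible, products 25→89.5 °C: 72.337 kJ/s
Q = ΔH = -178.19 kJ/s = -178.19 kW
Heat removed = 641.47 MJ/h

Q_out = 641 MJ/h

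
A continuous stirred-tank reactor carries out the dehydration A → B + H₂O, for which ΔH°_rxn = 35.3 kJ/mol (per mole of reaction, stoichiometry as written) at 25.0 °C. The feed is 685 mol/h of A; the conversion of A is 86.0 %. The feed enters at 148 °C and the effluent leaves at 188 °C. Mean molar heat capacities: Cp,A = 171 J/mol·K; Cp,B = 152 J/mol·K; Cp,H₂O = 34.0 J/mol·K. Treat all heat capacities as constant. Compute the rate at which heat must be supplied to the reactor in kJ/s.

Q_in = 7.48 kJ/s

Extent of reaction ξ = 0.860 × 685 = 589.1 mol/h
Reaction term: ξ·ΔH°_rxn = 589.1 × 35.3 = 20795 kJ/h
Sensible, feed 148→25 °C: -14408 kJ/h
Outlet flows (mol/h): A 95.9, B 589.1, H₂O 589.1
Sensible, products 25→188 °C: 20533 kJ/h
Q = ΔH = 26921 kJ/h = 7.478 kW
Heat supplied = 7.478 kJ/s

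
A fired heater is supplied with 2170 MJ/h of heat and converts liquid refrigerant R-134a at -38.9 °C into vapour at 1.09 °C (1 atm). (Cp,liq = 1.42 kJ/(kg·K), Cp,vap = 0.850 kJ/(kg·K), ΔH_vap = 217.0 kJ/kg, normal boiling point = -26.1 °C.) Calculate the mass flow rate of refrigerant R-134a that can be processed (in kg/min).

ṁ = 140 kg/min

Δh = 1.42×(-26.1−-38.9) + 217.0 + 0.850×(1.09−-26.1) = 258.29 kJ/kg
Q = 2170 MJ/h = 602.78 kJ/s = 36167 kJ/min
ṁ = Q/Δh = 36167 / 258.29 = 140.02 kg/min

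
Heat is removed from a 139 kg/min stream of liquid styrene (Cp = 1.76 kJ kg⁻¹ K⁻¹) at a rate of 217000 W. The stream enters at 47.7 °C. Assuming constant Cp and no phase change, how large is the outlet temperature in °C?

T_out = -5.52 °C

Q = 217000 W = 13020 kJ/min
ΔT = Q/(ṁ·Cp) = 13020/(139×1.76) = 53.221 K
T_out = 47.7 − 53.221 = -5.5211 °C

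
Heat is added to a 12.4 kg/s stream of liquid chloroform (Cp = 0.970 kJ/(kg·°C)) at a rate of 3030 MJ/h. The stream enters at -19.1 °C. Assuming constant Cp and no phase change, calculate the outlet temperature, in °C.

T_out = 50.9 °C

Q = 3030 MJ/h = 841.67 kJ/s
ΔT = Q/(ṁ·Cp) = 841.67/(12.4×0.970) = 69.976 K
T_out = -19.1 + 69.976 = 50.876 °C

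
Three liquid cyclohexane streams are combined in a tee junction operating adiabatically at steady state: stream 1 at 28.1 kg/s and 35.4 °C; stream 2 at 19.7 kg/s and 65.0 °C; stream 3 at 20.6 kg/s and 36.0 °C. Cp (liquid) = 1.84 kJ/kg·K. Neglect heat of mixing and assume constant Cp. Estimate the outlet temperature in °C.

No heat crosses the boundary, so H_out = H_in.
T_out = Σ ṁᵢCp,ᵢTᵢ / Σ ṁᵢCp,ᵢ
      = 5551 / 125.86 = 44.106 °C

T_out = 44.1 °C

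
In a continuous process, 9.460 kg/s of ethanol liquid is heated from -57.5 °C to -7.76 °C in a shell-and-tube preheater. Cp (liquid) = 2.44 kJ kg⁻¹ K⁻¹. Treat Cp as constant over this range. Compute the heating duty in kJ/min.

Q = 68900 kJ/min

Q = ṁ·Cp·ΔT = 9.460 × 2.44 × (-7.76 − -57.5) = 1148.1 kJ/s
Heating duty = 68887 kJ/min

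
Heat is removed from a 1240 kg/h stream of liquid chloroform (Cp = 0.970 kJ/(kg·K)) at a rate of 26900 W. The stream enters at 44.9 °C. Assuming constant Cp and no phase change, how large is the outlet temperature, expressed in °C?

Q = 26900 W = 96840 kJ/h
ΔT = Q/(ṁ·Cp) = 96840/(1240×0.970) = 80.512 K
T_out = 44.9 − 80.512 = -35.612 °C

T_out = -35.6 °C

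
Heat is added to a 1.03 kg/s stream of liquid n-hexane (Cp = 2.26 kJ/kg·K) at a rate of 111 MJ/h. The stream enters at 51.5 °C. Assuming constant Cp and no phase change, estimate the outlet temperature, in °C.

Q = 111 MJ/h = 30.833 kJ/s
ΔT = Q/(ṁ·Cp) = 30.833/(1.03×2.26) = 13.246 K
T_out = 51.5 + 13.246 = 64.746 °C

T_out = 64.7 °C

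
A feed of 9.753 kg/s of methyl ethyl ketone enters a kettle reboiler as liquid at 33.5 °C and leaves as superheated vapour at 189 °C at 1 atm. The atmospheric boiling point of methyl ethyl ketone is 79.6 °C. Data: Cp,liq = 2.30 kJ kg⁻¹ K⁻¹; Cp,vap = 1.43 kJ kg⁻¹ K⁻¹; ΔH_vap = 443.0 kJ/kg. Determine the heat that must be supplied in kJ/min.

liquid 33.5→79.6 °C: 106.03 kJ/kg
vaporisation at 79.6 °C: 443 kJ/kg
vapour 79.6→189 °C: 156.44 kJ/kg
Δh = 106.03 + 443 + 156.44 = 705.47 kJ/kg
Q = ṁ·Δh = 9.753 kg/s × 705.47 kJ/kg = 6880.5 kJ/s
|Q| = 6880.5 kW = 412830 kJ/min

Q = 413000 kJ/min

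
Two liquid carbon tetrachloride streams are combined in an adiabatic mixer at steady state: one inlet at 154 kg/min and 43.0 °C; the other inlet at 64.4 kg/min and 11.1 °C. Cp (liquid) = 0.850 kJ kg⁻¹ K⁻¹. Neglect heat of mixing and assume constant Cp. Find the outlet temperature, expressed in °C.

T_out = 33.6 °C

Energy balance with Q = 0: Σ ṁᵢCp,ᵢ(T_out − Tᵢ) = 0
T_out = Σ ṁᵢCp,ᵢTᵢ / Σ ṁᵢCp,ᵢ
      = 6236.3 / 185.64 = 33.594 °C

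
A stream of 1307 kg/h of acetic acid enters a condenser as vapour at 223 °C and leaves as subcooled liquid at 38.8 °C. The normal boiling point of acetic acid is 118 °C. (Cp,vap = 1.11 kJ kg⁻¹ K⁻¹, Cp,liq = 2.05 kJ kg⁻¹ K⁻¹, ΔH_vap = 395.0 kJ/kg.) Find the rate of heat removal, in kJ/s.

vapour 223→118 °C: -116.55 kJ/kg
condensation at 118 °C: -395 kJ/kg
liquid 118→38.8 °C: -162.36 kJ/kg
Δh = -116.55 + -395 + -162.36 = -673.91 kJ/kg
Q = ṁ·Δh = 1307 kg/h × -673.91 kJ/kg = -880800 kJ/h
|Q| = 244.67 kW

Q_c = 245 kJ/s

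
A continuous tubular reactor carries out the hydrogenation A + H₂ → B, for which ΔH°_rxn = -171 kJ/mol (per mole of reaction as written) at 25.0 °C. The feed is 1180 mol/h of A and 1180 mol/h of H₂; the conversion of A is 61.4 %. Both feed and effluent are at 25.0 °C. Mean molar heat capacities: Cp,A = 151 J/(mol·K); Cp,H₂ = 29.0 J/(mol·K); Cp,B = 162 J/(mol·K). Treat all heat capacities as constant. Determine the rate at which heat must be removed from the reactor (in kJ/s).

Extent of reaction ξ = 0.614 × 1180 = 724.52 mol/h
Reaction term: ξ·ΔH°_rxn = 724.52 × -171 = -123890 kJ/h
Q = ΔH = -123890 kJ/h = -34.415 kW
Heat removed = 34.415 kJ/s

Q_out = 34.4 kJ/s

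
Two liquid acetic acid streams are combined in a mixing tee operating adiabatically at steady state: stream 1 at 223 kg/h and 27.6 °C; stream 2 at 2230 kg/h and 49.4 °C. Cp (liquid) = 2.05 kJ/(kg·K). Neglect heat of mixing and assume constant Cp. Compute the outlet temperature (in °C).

Adiabatic, steady state ⇒ Σ ṁᵢCp,ᵢ(T_out − Tᵢ) = 0
Σ ṁᵢCp,ᵢTᵢ = 223×2.05×27.6 + 2230×2.05×49.4 = 238450
Σ ṁᵢCp,ᵢ = 223×2.05 + 2230×2.05 = 5028.6
T_out = 238450 / 5028.6 = 47.418 °C

T_out = 47.4 °C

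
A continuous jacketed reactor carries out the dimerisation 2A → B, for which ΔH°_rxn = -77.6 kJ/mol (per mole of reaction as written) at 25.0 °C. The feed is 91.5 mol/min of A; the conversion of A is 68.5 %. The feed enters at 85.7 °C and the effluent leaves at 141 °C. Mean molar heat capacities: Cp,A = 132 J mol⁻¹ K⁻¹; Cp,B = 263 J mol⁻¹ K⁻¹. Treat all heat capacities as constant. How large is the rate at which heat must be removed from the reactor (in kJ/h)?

Q_out = 106000 kJ/h

Extent of reaction ξ = 0.685 × 91.5 / 2 = 31.339 mol/min
Reaction term: ξ·ΔH°_rxn = 31.339 × -77.6 = -2431.9 kJ/min
Sensible, feed 85.7→25 °C: -733.13 kJ/min
Outlet flows (mol/min): A 28.822, B 31.339
Sensible, products 25→141 °C: 1397.4 kJ/min
Q = ΔH = -1767.6 kJ/min = -29.46 kW
Heat removed = 106060 kJ/h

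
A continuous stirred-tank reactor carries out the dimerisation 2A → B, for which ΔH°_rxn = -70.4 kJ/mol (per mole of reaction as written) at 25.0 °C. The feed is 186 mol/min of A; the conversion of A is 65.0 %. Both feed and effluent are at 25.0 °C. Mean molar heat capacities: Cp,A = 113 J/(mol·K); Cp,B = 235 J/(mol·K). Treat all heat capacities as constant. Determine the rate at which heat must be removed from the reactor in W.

Q_out = 70900 W

Extent of reaction ξ = 0.650 × 186 / 2 = 60.45 mol/min
Reaction term: ξ·ΔH°_rxn = 60.45 × -70.4 = -4255.7 kJ/min
Q = ΔH = -4255.7 kJ/min = -70.928 kW
Heat removed = 70928 W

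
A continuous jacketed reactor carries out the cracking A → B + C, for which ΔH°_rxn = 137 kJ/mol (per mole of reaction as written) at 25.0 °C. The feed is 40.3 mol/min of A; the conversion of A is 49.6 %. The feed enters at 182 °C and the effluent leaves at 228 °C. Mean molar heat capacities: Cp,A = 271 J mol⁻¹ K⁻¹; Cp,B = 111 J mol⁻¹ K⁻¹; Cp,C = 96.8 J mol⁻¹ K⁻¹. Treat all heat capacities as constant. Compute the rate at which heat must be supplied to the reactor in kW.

Q_in = 49.7 kW

Extent of reaction ξ = 0.496 × 40.3 = 19.989 mol/min
Reaction term: ξ·ΔH°_rxn = 19.989 × 137 = 2738.5 kJ/min
Sensible, feed 182→25 °C: -1714.6 kJ/min
Outlet flows (mol/min): A 20.311, B 19.989, C 19.989
Sensible, products 25→228 °C: 1960.6 kJ/min
Q = ΔH = 2984.4 kJ/min = 49.74 kW
Heat supplied = 49.74 kW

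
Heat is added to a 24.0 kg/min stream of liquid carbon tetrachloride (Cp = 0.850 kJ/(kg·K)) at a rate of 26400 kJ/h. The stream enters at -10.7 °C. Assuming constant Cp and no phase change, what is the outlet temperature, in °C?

Q = 26400 kJ/h = 440 kJ/min
ΔT = Q/(ṁ·Cp) = 440/(24.0×0.850) = 21.569 K
T_out = -10.7 + 21.569 = 10.869 °C

T_out = 10.9 °C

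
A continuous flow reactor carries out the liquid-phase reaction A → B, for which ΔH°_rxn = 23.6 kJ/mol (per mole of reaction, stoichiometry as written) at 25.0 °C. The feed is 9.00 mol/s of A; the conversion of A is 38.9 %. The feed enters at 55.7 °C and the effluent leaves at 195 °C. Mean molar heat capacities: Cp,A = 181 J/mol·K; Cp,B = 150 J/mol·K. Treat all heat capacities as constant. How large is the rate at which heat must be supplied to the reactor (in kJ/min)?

Q_in = 17500 kJ/min

Extent of reaction ξ = 0.389 × 9.00 = 3.501 mol/s
Reaction term: ξ·ΔH°_rxn = 3.501 × 23.6 = 82.624 kJ/s
Sensible, feed 55.7→25 °C: -50.01 kJ/s
Outlet flows (mol/s): A 5.499, B 3.501
Sensible, products 25→195 °C: 258.48 kJ/s
Q = ΔH = 291.09 kJ/s = 291.09 kW
Heat supplied = 17466 kJ/min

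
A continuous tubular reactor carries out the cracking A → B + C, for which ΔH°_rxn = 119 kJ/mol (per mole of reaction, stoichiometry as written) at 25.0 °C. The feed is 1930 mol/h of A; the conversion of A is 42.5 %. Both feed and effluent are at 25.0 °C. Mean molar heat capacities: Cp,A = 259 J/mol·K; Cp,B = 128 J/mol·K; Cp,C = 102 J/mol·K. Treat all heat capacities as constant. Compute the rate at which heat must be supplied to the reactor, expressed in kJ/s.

Extent of reaction ξ = 0.425 × 1930 = 820.25 mol/h
Reaction term: ξ·ΔH°_rxn = 820.25 × 119 = 97610 kJ/h
Q = ΔH = 97610 kJ/h = 27.114 kW
Heat supplied = 27.114 kJ/s

Q_in = 27.1 kJ/s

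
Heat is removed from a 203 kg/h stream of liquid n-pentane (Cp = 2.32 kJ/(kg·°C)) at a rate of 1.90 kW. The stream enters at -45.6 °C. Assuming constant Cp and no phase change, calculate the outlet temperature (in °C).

T_out = -60.1 °C

Q = 1.90 kW = 6840 kJ/h
ΔT = Q/(ṁ·Cp) = 6840/(203×2.32) = 14.524 K
T_out = -45.6 − 14.524 = -60.124 °C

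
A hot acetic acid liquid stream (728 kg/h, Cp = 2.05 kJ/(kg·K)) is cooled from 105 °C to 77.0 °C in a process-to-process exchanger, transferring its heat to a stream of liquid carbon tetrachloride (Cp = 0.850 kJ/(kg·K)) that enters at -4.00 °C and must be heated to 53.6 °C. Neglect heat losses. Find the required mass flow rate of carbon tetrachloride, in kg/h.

Heat released by hot stream: Q = 728 × 2.05 × (105 − 77.0) = 41787 kJ/h
Energy balance on cold side (adiabatic exchanger): Q = ṁ_c·Cp_c·(T_c,out − T_c,in)
ṁ_c = 41787 / [0.850 × (53.6 − -4.00)] = 853.5 kg/h

ṁ_c = 853 kg/h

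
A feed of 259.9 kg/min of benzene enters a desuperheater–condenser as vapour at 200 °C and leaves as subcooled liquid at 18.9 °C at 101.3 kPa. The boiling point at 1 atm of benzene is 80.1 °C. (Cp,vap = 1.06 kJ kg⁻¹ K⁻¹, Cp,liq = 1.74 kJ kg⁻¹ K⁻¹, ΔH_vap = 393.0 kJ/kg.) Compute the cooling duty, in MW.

Q_c = 2.71 MW

vapour 200→80.1 °C: -127.09 kJ/kg
condensation at 80.1 °C: -393 kJ/kg
liquid 80.1→18.9 °C: -106.49 kJ/kg
Δh = -127.09 + -393 + -106.49 = -626.58 kJ/kg
Q = ṁ·Δh = 259.9 kg/min × -626.58 kJ/kg = -162850 kJ/min
|Q| = 2714.1 kW = 2.7141 MW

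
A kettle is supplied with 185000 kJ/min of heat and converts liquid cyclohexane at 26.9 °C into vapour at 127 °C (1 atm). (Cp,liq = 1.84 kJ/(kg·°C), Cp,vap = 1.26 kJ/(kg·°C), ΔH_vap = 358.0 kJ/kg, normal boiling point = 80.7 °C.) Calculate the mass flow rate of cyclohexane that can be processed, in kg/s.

Δh = 1.84×(80.7−26.9) + 358.0 + 1.26×(127−80.7) = 515.33 kJ/kg
Q = 185000 kJ/min = 3083.3 kJ/s = 3083.3 kJ/s
ṁ = Q/Δh = 3083.3 / 515.33 = 5.9832 kg/s

ṁ = 5.98 kg/s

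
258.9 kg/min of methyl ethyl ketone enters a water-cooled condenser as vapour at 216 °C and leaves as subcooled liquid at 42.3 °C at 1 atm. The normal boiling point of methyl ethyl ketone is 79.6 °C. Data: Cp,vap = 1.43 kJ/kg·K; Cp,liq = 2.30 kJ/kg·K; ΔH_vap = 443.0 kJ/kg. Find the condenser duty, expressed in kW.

Q_c = 3120 kW

vapour 216→79.6 °C: -195.05 kJ/kg
condensation at 79.6 °C: -443 kJ/kg
liquid 79.6→42.3 °C: -85.79 kJ/kg
Δh = -195.05 + -443 + -85.79 = -723.84 kJ/kg
Q = ṁ·Δh = 258.9 kg/min × -723.84 kJ/kg = -187400 kJ/min
|Q| = 3123.4 kW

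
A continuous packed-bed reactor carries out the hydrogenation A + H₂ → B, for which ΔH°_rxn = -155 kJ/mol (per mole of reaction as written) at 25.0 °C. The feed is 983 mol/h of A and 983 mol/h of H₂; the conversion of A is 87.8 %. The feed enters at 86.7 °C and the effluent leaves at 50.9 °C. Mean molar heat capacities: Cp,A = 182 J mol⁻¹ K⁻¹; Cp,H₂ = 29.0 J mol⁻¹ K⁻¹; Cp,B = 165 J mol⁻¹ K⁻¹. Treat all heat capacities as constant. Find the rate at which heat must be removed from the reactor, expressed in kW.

Q_out = 39.5 kW

Extent of reaction ξ = 0.878 × 983 = 863.07 mol/h
Reaction term: ξ·ΔH°_rxn = 863.07 × -155 = -133780 kJ/h
Sensible, feed 86.7→25 °C: -12797 kJ/h
Outlet flows (mol/h): A 119.93, H₂ 119.93, B 863.07
Sensible, products 25→50.9 °C: 4343.7 kJ/h
Q = ΔH = -142230 kJ/h = -39.508 kW
Heat removed = 39.508 kW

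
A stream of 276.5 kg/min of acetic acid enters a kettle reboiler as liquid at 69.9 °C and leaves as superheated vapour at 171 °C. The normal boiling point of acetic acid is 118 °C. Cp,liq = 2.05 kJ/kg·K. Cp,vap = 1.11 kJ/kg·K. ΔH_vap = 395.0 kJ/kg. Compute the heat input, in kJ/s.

liquid 69.9→118 °C: 98.605 kJ/kg
vaporisation at 118 °C: 395 kJ/kg
vapour 118→171 °C: 58.83 kJ/kg
Δh = 98.605 + 395 + 58.83 = 552.43 kJ/kg
Q = ṁ·Δh = 276.5 kg/min × 552.43 kJ/kg = 152750 kJ/min
|Q| = 2545.8 kW

Q = 2550 kJ/s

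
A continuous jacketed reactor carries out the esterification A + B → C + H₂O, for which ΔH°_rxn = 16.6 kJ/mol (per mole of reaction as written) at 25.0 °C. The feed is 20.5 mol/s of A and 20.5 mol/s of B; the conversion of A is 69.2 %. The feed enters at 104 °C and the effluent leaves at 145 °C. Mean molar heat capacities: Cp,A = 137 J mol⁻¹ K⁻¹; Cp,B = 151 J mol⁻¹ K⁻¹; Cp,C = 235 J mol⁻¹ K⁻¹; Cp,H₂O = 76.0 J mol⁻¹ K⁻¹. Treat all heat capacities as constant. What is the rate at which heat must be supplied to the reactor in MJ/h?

Q_in = 1860 MJ/h

Extent of reaction ξ = 0.692 × 20.5 = 14.186 mol/s
Reaction term: ξ·ΔH°_rxn = 14.186 × 16.6 = 235.49 kJ/s
Sensible, feed 104→25 °C: -466.42 kJ/s
Outlet flows (mol/s): A 6.314, B 6.314, C 14.186, H₂O 14.186
Sensible, products 25→145 °C: 747.63 kJ/s
Q = ΔH = 516.7 kJ/s = 516.7 kW
Heat supplied = 1860.1 MJ/h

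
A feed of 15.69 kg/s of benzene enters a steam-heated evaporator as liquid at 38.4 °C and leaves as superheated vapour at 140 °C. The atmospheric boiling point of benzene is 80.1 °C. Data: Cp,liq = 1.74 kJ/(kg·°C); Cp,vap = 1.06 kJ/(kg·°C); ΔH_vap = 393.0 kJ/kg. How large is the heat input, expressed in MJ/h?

liquid 38.4→80.1 °C: 72.558 kJ/kg
vaporisation at 80.1 °C: 393 kJ/kg
vapour 80.1→140 °C: 63.494 kJ/kg
Δh = 72.558 + 393 + 63.494 = 529.05 kJ/kg
Q = ṁ·Δh = 15.69 kg/s × 529.05 kJ/kg = 8300.8 kJ/s
|Q| = 8300.8 kW = 29883 MJ/h

Q = 29900 MJ/h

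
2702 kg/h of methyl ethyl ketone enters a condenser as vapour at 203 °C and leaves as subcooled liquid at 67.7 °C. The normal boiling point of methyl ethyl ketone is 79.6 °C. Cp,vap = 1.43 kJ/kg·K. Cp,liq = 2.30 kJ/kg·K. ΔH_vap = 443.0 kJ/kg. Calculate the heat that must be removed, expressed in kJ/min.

Q_c = 29100 kJ/min

vapour 203→79.6 °C: -176.46 kJ/kg
condensation at 79.6 °C: -443 kJ/kg
liquid 79.6→67.7 °C: -27.37 kJ/kg
Δh = -176.46 + -443 + -27.37 = -646.83 kJ/kg
Q = ṁ·Δh = 2702 kg/h × -646.83 kJ/kg = -1.7477e+06 kJ/h
|Q| = 485.48 kW = 29129 kJ/min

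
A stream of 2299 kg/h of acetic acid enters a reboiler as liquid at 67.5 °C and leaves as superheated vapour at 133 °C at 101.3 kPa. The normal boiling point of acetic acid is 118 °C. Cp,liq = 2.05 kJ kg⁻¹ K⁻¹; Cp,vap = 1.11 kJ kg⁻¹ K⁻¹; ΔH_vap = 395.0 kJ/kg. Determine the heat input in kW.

liquid 67.5→118 °C: 103.52 kJ/kg
vaporisation at 118 °C: 395 kJ/kg
vapour 118→133 °C: 16.65 kJ/kg
Δh = 103.52 + 395 + 16.65 = 515.17 kJ/kg
Q = ṁ·Δh = 2299 kg/h × 515.17 kJ/kg = 1.1844e+06 kJ/h
|Q| = 329 kW

Q = 329 kW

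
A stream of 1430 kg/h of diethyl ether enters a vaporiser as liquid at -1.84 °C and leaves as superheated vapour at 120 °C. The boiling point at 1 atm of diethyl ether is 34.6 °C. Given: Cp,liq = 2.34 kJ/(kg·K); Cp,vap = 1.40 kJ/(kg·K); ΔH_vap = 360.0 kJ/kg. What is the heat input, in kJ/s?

liquid -1.84→34.6 °C: 85.27 kJ/kg
vaporisation at 34.6 °C: 360 kJ/kg
vapour 34.6→120 °C: 119.56 kJ/kg
Δh = 85.27 + 360 + 119.56 = 564.83 kJ/kg
Q = ṁ·Δh = 1430 kg/h × 564.83 kJ/kg = 807710 kJ/h
|Q| = 224.36 kW

Q = 224 kJ/s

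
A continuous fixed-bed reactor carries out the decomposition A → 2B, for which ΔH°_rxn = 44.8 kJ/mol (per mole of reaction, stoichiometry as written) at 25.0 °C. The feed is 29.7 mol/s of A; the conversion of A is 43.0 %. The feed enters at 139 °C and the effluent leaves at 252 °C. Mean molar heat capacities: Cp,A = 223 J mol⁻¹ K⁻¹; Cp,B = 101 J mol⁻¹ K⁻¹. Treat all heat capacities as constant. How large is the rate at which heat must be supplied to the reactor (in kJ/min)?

Extent of reaction ξ = 0.430 × 29.7 = 12.771 mol/s
Reaction term: ξ·ΔH°_rxn = 12.771 × 44.8 = 572.14 kJ/s
Sensible, feed 139→25 °C: -755.03 kJ/s
Outlet flows (mol/s): A 16.929, B 25.542
Sensible, products 25→252 °C: 1442.6 kJ/s
Q = ΔH = 1259.7 kJ/s = 1259.7 kW
Heat supplied = 75580 kJ/min

Q_in = 75600 kJ/min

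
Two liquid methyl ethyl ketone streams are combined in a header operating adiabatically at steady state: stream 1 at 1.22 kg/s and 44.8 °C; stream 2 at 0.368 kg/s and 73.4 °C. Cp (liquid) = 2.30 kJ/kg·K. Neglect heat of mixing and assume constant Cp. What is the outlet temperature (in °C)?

Energy balance with Q = 0: Σ ṁᵢCp,ᵢ(T_out − Tᵢ) = 0
T_out = Σ ṁᵢCp,ᵢTᵢ / Σ ṁᵢCp,ᵢ
      = 187.83 / 3.6524 = 51.428 °C

T_out = 51.4 °C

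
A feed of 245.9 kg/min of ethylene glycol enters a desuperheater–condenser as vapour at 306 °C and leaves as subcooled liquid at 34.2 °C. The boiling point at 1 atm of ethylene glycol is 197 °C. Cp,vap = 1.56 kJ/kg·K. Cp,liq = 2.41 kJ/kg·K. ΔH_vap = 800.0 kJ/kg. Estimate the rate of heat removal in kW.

Q_c = 5580 kW

vapour 306→197 °C: -170.04 kJ/kg
condensation at 197 °C: -800 kJ/kg
liquid 197→34.2 °C: -392.35 kJ/kg
Δh = -170.04 + -800 + -392.35 = -1362.4 kJ/kg
Q = ṁ·Δh = 245.9 kg/min × -1362.4 kJ/kg = -335010 kJ/min
|Q| = 5583.5 kW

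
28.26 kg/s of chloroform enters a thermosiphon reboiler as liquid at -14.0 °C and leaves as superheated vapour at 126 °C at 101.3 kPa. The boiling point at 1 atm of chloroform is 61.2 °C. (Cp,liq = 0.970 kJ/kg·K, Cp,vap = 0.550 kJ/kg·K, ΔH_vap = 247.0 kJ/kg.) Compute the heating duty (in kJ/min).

liquid -14.0→61.2 °C: 72.944 kJ/kg
vaporisation at 61.2 °C: 247 kJ/kg
vapour 61.2→126 °C: 35.64 kJ/kg
Δh = 72.944 + 247 + 35.64 = 355.58 kJ/kg
Q = ṁ·Δh = 28.26 kg/s × 355.58 kJ/kg = 10049 kJ/s
|Q| = 10049 kW = 602930 kJ/min

Q = 603000 kJ/min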